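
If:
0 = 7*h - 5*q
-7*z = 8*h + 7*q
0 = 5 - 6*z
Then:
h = -175/534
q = -245/534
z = 5/6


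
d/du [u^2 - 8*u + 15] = 2*u - 8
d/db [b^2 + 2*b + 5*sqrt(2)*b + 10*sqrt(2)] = 2*b + 2 + 5*sqrt(2)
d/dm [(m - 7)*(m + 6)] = 2*m - 1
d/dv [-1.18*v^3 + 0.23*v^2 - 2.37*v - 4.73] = -3.54*v^2 + 0.46*v - 2.37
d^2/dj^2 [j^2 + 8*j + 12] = 2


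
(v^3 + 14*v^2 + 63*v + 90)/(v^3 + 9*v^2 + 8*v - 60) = (v + 3)/(v - 2)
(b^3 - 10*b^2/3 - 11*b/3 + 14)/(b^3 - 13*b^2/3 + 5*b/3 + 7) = (b + 2)/(b + 1)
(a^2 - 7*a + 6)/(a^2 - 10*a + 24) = (a - 1)/(a - 4)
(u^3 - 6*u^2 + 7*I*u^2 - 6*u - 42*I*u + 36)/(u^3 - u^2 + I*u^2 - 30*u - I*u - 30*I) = (u + 6*I)/(u + 5)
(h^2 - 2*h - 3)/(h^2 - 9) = (h + 1)/(h + 3)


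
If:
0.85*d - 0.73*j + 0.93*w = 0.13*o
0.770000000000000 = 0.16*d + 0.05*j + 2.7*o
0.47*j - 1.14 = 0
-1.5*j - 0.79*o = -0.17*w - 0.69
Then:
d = -25.54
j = 2.43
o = 1.75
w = 25.49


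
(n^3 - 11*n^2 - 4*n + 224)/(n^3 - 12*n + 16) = (n^2 - 15*n + 56)/(n^2 - 4*n + 4)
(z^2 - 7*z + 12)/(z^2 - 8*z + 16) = (z - 3)/(z - 4)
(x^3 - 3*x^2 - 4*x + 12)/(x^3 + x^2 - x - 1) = (x^3 - 3*x^2 - 4*x + 12)/(x^3 + x^2 - x - 1)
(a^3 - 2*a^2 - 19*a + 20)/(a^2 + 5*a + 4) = (a^2 - 6*a + 5)/(a + 1)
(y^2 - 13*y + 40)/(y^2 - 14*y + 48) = (y - 5)/(y - 6)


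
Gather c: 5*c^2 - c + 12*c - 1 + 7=5*c^2 + 11*c + 6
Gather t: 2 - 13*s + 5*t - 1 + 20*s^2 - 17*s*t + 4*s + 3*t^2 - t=20*s^2 - 9*s + 3*t^2 + t*(4 - 17*s) + 1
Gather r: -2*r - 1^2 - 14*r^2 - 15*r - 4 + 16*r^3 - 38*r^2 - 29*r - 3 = 16*r^3 - 52*r^2 - 46*r - 8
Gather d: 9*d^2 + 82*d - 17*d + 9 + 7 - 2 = 9*d^2 + 65*d + 14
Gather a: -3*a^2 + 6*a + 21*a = -3*a^2 + 27*a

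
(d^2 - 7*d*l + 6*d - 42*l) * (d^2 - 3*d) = d^4 - 7*d^3*l + 3*d^3 - 21*d^2*l - 18*d^2 + 126*d*l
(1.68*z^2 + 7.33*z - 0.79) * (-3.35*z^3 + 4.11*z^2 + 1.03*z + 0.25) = -5.628*z^5 - 17.6507*z^4 + 34.5032*z^3 + 4.723*z^2 + 1.0188*z - 0.1975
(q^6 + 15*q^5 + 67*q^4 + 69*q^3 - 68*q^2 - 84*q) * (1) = q^6 + 15*q^5 + 67*q^4 + 69*q^3 - 68*q^2 - 84*q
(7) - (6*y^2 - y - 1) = -6*y^2 + y + 8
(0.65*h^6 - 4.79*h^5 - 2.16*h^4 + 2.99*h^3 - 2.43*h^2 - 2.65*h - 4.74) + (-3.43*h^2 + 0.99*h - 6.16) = 0.65*h^6 - 4.79*h^5 - 2.16*h^4 + 2.99*h^3 - 5.86*h^2 - 1.66*h - 10.9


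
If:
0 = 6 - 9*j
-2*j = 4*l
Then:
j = 2/3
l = -1/3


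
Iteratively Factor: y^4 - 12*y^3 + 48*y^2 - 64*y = (y - 4)*(y^3 - 8*y^2 + 16*y) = (y - 4)^2*(y^2 - 4*y) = (y - 4)^3*(y)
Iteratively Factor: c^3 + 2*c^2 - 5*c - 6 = (c - 2)*(c^2 + 4*c + 3) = (c - 2)*(c + 3)*(c + 1)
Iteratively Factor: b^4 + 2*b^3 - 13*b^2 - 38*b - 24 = (b + 2)*(b^3 - 13*b - 12) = (b - 4)*(b + 2)*(b^2 + 4*b + 3) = (b - 4)*(b + 1)*(b + 2)*(b + 3)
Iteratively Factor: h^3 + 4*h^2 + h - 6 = (h + 3)*(h^2 + h - 2) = (h + 2)*(h + 3)*(h - 1)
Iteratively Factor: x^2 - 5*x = (x)*(x - 5)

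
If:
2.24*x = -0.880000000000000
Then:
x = -0.39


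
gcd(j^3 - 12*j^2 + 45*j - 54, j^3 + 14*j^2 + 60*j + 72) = 1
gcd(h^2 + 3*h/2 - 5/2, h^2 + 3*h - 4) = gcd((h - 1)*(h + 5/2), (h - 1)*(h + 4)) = h - 1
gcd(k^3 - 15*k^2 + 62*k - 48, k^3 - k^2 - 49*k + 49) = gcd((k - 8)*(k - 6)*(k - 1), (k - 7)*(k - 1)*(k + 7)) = k - 1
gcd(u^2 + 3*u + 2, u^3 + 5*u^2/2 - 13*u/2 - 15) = u + 2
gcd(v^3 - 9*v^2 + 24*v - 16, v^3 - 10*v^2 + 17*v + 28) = v - 4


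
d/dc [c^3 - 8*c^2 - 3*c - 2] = 3*c^2 - 16*c - 3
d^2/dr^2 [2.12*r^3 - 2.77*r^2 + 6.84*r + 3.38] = 12.72*r - 5.54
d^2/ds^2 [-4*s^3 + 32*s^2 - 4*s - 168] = 64 - 24*s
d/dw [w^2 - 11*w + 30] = 2*w - 11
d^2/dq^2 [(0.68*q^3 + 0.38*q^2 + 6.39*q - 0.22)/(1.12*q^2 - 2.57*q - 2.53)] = (8.88178419700125e-16*q^5 + 31.055176*q^3 + 31.333368*q^2 + 138.555384*q - 82.385094)/(1.404928*q^6 - 9.671424*q^5 + 12.671568*q^4 + 26.719519*q^3 - 28.624167*q^2 - 49.350939*q - 16.194277)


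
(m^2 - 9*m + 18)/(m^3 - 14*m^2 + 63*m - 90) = 1/(m - 5)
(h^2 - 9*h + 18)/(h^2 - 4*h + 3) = (h - 6)/(h - 1)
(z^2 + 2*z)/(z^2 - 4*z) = (z + 2)/(z - 4)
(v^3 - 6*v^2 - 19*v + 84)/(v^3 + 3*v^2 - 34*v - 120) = (v^2 - 10*v + 21)/(v^2 - v - 30)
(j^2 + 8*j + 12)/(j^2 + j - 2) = (j + 6)/(j - 1)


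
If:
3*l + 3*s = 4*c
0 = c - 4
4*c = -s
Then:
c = 4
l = 64/3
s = -16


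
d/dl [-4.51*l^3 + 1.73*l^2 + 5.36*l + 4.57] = -13.53*l^2 + 3.46*l + 5.36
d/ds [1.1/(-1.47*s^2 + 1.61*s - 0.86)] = (3.234*s - 1.771)/(1.47*s^2 - 1.61*s + 0.86)^2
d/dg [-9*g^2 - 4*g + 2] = -18*g - 4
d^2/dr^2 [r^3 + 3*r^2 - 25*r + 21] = 6*r + 6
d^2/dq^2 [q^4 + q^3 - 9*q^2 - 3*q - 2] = 12*q^2 + 6*q - 18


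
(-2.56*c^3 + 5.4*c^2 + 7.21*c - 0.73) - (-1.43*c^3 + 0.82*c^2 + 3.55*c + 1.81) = -1.13*c^3 + 4.58*c^2 + 3.66*c - 2.54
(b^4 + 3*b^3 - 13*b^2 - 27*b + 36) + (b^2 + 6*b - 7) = b^4 + 3*b^3 - 12*b^2 - 21*b + 29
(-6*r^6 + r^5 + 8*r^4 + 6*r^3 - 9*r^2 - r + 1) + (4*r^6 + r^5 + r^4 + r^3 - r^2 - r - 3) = -2*r^6 + 2*r^5 + 9*r^4 + 7*r^3 - 10*r^2 - 2*r - 2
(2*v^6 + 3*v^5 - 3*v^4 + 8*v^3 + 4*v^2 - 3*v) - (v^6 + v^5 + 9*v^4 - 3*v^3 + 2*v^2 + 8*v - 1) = v^6 + 2*v^5 - 12*v^4 + 11*v^3 + 2*v^2 - 11*v + 1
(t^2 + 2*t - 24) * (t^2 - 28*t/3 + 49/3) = t^4 - 22*t^3/3 - 79*t^2/3 + 770*t/3 - 392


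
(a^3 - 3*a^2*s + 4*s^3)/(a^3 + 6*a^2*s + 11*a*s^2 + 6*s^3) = (a^2 - 4*a*s + 4*s^2)/(a^2 + 5*a*s + 6*s^2)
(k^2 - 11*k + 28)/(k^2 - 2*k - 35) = (k - 4)/(k + 5)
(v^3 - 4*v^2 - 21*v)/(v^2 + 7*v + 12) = v*(v - 7)/(v + 4)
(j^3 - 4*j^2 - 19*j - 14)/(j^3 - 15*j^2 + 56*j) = (j^2 + 3*j + 2)/(j*(j - 8))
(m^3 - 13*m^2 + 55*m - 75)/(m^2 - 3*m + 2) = (m^3 - 13*m^2 + 55*m - 75)/(m^2 - 3*m + 2)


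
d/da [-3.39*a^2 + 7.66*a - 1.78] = 7.66 - 6.78*a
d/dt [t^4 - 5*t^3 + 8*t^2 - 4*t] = 4*t^3 - 15*t^2 + 16*t - 4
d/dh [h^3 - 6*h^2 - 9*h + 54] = 3*h^2 - 12*h - 9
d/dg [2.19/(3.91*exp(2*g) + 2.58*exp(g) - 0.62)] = (-17.1258*exp(g) - 5.6502)*exp(g)/(3.91*exp(2*g) + 2.58*exp(g) - 0.62)^2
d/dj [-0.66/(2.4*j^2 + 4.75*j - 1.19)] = (3.168*j + 3.135)/(2.4*j^2 + 4.75*j - 1.19)^2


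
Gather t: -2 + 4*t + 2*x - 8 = 4*t + 2*x - 10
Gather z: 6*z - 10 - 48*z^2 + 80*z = -48*z^2 + 86*z - 10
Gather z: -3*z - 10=-3*z - 10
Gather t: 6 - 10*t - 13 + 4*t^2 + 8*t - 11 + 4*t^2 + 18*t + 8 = 8*t^2 + 16*t - 10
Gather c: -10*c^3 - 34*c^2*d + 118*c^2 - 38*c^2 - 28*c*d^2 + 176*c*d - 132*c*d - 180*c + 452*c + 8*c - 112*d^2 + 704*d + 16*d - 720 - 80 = -10*c^3 + c^2*(80 - 34*d) + c*(-28*d^2 + 44*d + 280) - 112*d^2 + 720*d - 800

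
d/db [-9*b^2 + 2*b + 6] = 2 - 18*b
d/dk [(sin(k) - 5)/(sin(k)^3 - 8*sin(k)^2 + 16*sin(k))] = (15*sin(k) + cos(2*k) - 21)*cos(k)/((sin(k) - 4)^3*sin(k)^2)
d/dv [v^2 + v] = 2*v + 1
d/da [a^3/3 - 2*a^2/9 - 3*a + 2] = a^2 - 4*a/9 - 3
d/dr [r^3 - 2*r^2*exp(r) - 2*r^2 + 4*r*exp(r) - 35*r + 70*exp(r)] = -2*r^2*exp(r) + 3*r^2 - 4*r + 74*exp(r) - 35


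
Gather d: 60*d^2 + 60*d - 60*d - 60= 60*d^2 - 60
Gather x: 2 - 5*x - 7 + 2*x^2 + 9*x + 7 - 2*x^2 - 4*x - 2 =0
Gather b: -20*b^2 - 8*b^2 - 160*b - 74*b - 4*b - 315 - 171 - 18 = -28*b^2 - 238*b - 504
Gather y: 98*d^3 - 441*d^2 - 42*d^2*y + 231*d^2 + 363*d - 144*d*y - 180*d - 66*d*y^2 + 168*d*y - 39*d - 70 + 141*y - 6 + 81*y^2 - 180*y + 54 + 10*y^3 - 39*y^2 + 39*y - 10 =98*d^3 - 210*d^2 + 144*d + 10*y^3 + y^2*(42 - 66*d) + y*(-42*d^2 + 24*d) - 32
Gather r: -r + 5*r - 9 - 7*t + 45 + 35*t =4*r + 28*t + 36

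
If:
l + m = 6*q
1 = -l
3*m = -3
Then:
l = -1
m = -1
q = -1/3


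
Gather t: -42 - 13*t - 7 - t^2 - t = -t^2 - 14*t - 49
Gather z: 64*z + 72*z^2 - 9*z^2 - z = 63*z^2 + 63*z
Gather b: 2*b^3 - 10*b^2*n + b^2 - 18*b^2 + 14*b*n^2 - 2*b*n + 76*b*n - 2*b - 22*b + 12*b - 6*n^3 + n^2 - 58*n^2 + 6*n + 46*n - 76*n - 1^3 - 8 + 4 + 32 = 2*b^3 + b^2*(-10*n - 17) + b*(14*n^2 + 74*n - 12) - 6*n^3 - 57*n^2 - 24*n + 27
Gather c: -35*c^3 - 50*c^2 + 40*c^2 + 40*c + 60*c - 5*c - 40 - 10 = -35*c^3 - 10*c^2 + 95*c - 50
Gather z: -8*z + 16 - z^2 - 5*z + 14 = -z^2 - 13*z + 30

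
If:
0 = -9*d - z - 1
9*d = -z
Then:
No Solution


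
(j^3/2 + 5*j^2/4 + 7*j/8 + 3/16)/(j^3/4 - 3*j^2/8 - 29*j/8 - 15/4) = (4*j^2 + 4*j + 1)/(2*(j^2 - 3*j - 10))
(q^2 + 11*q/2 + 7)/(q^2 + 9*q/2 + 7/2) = (q + 2)/(q + 1)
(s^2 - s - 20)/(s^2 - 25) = (s + 4)/(s + 5)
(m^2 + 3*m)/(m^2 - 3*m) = (m + 3)/(m - 3)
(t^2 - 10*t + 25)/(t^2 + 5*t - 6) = (t^2 - 10*t + 25)/(t^2 + 5*t - 6)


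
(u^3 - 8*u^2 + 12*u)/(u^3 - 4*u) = (u - 6)/(u + 2)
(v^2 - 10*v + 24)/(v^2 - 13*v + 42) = (v - 4)/(v - 7)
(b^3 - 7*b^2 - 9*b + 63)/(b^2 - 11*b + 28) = (b^2 - 9)/(b - 4)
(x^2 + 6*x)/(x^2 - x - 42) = x/(x - 7)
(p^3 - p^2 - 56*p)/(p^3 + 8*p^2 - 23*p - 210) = p*(p - 8)/(p^2 + p - 30)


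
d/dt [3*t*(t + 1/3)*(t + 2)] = 9*t^2 + 14*t + 2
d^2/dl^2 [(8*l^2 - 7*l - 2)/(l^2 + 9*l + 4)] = 2*(-79*l^3 - 102*l^2 + 30*l + 226)/(l^6 + 27*l^5 + 255*l^4 + 945*l^3 + 1020*l^2 + 432*l + 64)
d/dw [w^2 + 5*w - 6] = 2*w + 5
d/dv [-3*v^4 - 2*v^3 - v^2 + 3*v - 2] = -12*v^3 - 6*v^2 - 2*v + 3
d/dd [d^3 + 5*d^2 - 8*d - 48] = 3*d^2 + 10*d - 8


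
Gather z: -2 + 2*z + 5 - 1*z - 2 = z + 1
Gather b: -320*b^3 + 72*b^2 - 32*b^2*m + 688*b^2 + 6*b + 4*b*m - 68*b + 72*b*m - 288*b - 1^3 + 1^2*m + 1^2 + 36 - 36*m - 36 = -320*b^3 + b^2*(760 - 32*m) + b*(76*m - 350) - 35*m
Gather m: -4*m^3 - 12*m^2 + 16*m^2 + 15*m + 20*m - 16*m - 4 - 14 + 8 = -4*m^3 + 4*m^2 + 19*m - 10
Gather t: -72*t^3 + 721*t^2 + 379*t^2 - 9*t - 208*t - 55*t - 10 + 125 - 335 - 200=-72*t^3 + 1100*t^2 - 272*t - 420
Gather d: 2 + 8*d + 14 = 8*d + 16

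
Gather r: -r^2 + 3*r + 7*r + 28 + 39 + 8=-r^2 + 10*r + 75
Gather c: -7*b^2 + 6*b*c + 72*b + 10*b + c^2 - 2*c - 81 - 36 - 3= -7*b^2 + 82*b + c^2 + c*(6*b - 2) - 120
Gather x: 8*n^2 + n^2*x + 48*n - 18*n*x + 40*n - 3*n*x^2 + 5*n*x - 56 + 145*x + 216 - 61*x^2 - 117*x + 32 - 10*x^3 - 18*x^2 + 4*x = 8*n^2 + 88*n - 10*x^3 + x^2*(-3*n - 79) + x*(n^2 - 13*n + 32) + 192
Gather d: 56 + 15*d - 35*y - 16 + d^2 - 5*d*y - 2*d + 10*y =d^2 + d*(13 - 5*y) - 25*y + 40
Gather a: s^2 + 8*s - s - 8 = s^2 + 7*s - 8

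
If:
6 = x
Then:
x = 6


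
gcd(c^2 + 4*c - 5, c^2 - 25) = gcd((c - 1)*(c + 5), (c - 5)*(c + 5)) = c + 5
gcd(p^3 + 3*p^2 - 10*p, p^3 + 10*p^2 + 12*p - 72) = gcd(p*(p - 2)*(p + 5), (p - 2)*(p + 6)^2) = p - 2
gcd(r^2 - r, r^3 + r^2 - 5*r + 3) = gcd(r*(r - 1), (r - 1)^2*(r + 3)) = r - 1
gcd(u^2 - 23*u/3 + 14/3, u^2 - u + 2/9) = u - 2/3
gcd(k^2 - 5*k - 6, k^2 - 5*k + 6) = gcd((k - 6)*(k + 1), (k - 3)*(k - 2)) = 1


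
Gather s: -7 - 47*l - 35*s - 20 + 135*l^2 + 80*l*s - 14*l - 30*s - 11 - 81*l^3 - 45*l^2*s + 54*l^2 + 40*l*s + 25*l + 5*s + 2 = -81*l^3 + 189*l^2 - 36*l + s*(-45*l^2 + 120*l - 60) - 36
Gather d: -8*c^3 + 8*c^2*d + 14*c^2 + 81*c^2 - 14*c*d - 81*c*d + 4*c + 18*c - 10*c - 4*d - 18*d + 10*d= -8*c^3 + 95*c^2 + 12*c + d*(8*c^2 - 95*c - 12)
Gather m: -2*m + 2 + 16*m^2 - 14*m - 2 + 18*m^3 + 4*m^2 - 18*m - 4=18*m^3 + 20*m^2 - 34*m - 4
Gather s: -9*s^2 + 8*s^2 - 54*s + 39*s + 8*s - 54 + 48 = -s^2 - 7*s - 6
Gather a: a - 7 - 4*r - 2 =a - 4*r - 9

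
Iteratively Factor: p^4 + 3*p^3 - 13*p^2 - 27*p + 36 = (p + 3)*(p^3 - 13*p + 12) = (p - 1)*(p + 3)*(p^2 + p - 12) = (p - 1)*(p + 3)*(p + 4)*(p - 3)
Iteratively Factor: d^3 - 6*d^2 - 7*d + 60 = (d - 4)*(d^2 - 2*d - 15) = (d - 5)*(d - 4)*(d + 3)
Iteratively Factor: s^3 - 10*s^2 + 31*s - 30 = (s - 3)*(s^2 - 7*s + 10) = (s - 3)*(s - 2)*(s - 5)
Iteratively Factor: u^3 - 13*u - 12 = (u + 3)*(u^2 - 3*u - 4) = (u + 1)*(u + 3)*(u - 4)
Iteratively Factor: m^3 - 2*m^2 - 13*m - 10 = (m + 1)*(m^2 - 3*m - 10) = (m - 5)*(m + 1)*(m + 2)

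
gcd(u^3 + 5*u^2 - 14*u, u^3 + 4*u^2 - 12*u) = u^2 - 2*u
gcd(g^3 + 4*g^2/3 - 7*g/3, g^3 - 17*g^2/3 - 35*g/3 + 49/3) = g^2 + 4*g/3 - 7/3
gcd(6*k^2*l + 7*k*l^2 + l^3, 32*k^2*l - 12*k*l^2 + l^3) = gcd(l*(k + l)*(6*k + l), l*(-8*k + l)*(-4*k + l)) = l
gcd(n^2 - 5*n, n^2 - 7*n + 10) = n - 5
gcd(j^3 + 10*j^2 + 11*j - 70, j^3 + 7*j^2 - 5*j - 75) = j + 5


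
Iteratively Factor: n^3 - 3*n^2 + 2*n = (n)*(n^2 - 3*n + 2) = n*(n - 1)*(n - 2)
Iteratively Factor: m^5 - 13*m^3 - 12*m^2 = (m)*(m^4 - 13*m^2 - 12*m) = m*(m - 4)*(m^3 + 4*m^2 + 3*m) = m*(m - 4)*(m + 1)*(m^2 + 3*m) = m*(m - 4)*(m + 1)*(m + 3)*(m)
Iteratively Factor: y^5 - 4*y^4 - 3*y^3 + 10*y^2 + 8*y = (y - 4)*(y^4 - 3*y^2 - 2*y) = y*(y - 4)*(y^3 - 3*y - 2) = y*(y - 4)*(y + 1)*(y^2 - y - 2) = y*(y - 4)*(y - 2)*(y + 1)*(y + 1)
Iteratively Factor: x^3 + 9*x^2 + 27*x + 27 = (x + 3)*(x^2 + 6*x + 9) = (x + 3)^2*(x + 3)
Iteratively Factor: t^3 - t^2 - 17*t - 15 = (t + 1)*(t^2 - 2*t - 15) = (t - 5)*(t + 1)*(t + 3)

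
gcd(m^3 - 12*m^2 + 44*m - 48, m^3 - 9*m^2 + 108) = m - 6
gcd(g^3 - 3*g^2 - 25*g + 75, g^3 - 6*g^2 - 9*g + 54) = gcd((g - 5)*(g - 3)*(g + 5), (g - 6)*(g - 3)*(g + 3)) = g - 3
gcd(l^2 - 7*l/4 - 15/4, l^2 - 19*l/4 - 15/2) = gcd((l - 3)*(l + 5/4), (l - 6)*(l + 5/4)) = l + 5/4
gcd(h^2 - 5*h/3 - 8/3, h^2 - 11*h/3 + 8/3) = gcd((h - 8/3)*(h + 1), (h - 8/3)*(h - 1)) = h - 8/3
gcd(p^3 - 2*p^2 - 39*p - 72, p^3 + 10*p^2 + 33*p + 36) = p^2 + 6*p + 9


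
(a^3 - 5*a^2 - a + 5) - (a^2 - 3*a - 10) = a^3 - 6*a^2 + 2*a + 15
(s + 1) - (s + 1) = 0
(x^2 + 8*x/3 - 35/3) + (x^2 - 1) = 2*x^2 + 8*x/3 - 38/3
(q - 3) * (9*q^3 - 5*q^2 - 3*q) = 9*q^4 - 32*q^3 + 12*q^2 + 9*q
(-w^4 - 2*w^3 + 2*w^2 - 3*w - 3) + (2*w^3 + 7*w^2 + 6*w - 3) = -w^4 + 9*w^2 + 3*w - 6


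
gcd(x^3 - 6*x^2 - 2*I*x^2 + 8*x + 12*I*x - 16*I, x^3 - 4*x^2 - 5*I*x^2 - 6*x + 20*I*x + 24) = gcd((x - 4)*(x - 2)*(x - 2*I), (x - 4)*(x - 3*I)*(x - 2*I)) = x^2 + x*(-4 - 2*I) + 8*I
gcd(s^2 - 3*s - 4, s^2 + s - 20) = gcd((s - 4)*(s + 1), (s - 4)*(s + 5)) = s - 4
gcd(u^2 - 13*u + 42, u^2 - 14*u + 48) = u - 6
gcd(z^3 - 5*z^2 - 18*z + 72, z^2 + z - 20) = 1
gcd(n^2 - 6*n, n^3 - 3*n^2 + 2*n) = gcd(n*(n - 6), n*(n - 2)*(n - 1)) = n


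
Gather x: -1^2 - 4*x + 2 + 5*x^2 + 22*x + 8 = 5*x^2 + 18*x + 9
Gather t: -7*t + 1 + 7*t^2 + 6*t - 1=7*t^2 - t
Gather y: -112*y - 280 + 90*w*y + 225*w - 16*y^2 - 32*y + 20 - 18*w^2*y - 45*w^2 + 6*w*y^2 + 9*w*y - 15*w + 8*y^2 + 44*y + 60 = -45*w^2 + 210*w + y^2*(6*w - 8) + y*(-18*w^2 + 99*w - 100) - 200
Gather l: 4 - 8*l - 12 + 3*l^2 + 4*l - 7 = 3*l^2 - 4*l - 15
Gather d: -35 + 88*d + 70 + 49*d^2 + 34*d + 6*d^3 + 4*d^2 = 6*d^3 + 53*d^2 + 122*d + 35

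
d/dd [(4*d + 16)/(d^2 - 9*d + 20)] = 4*(-d^2 - 8*d + 56)/(d^4 - 18*d^3 + 121*d^2 - 360*d + 400)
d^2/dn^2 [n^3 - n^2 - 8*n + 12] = 6*n - 2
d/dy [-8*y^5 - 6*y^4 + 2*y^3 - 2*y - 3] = -40*y^4 - 24*y^3 + 6*y^2 - 2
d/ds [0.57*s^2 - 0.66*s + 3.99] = 1.14*s - 0.66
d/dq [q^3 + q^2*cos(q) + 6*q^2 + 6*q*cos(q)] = -q^2*sin(q) + 3*q^2 - 6*q*sin(q) + 2*q*cos(q) + 12*q + 6*cos(q)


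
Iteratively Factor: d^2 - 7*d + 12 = (d - 3)*(d - 4)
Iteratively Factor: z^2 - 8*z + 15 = (z - 3)*(z - 5)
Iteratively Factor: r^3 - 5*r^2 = (r)*(r^2 - 5*r) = r*(r - 5)*(r)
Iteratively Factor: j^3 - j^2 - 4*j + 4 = (j - 1)*(j^2 - 4) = (j - 2)*(j - 1)*(j + 2)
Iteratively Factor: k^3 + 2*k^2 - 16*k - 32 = (k - 4)*(k^2 + 6*k + 8) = (k - 4)*(k + 2)*(k + 4)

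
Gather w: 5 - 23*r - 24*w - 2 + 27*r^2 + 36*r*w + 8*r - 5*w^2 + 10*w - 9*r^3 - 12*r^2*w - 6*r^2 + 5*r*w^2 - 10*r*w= -9*r^3 + 21*r^2 - 15*r + w^2*(5*r - 5) + w*(-12*r^2 + 26*r - 14) + 3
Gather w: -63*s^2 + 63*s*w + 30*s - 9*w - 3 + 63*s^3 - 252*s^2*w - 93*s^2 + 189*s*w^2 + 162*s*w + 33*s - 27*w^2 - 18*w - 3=63*s^3 - 156*s^2 + 63*s + w^2*(189*s - 27) + w*(-252*s^2 + 225*s - 27) - 6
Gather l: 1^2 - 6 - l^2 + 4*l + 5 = -l^2 + 4*l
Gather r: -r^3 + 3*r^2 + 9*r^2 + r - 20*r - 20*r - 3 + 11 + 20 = -r^3 + 12*r^2 - 39*r + 28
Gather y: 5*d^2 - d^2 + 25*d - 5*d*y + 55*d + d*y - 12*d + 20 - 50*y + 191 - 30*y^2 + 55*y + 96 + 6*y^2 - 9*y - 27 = 4*d^2 + 68*d - 24*y^2 + y*(-4*d - 4) + 280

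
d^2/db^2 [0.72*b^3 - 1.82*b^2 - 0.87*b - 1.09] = 4.32*b - 3.64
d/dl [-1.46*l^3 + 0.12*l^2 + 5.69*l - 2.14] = -4.38*l^2 + 0.24*l + 5.69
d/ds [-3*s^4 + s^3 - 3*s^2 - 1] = 3*s*(-4*s^2 + s - 2)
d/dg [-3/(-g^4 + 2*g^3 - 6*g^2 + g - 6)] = 3*(-4*g^3 + 6*g^2 - 12*g + 1)/(g^4 - 2*g^3 + 6*g^2 - g + 6)^2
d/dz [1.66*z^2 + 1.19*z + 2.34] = 3.32*z + 1.19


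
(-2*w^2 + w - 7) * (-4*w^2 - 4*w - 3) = 8*w^4 + 4*w^3 + 30*w^2 + 25*w + 21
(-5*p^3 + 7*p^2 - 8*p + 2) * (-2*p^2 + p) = 10*p^5 - 19*p^4 + 23*p^3 - 12*p^2 + 2*p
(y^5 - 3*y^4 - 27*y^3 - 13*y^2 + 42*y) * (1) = y^5 - 3*y^4 - 27*y^3 - 13*y^2 + 42*y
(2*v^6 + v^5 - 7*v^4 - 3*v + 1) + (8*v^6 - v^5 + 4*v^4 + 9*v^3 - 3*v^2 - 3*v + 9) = 10*v^6 - 3*v^4 + 9*v^3 - 3*v^2 - 6*v + 10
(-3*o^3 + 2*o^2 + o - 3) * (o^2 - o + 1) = -3*o^5 + 5*o^4 - 4*o^3 - 2*o^2 + 4*o - 3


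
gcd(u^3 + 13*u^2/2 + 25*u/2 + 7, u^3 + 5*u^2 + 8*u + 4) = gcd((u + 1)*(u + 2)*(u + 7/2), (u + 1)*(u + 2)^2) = u^2 + 3*u + 2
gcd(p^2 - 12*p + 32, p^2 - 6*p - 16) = p - 8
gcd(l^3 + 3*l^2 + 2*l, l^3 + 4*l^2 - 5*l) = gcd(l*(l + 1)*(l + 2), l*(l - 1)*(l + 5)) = l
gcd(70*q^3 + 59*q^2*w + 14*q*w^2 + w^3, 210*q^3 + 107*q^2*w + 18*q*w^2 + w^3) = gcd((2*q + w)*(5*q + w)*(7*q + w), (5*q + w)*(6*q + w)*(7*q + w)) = 35*q^2 + 12*q*w + w^2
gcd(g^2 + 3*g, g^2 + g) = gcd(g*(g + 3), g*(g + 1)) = g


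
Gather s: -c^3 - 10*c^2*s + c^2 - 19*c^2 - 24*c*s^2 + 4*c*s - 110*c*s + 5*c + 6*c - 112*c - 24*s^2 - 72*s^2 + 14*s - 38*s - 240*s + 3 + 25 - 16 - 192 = -c^3 - 18*c^2 - 101*c + s^2*(-24*c - 96) + s*(-10*c^2 - 106*c - 264) - 180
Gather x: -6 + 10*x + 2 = 10*x - 4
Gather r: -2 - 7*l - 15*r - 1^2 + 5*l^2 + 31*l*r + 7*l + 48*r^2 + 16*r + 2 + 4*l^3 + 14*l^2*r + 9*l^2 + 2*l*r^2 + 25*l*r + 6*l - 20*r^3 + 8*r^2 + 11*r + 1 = 4*l^3 + 14*l^2 + 6*l - 20*r^3 + r^2*(2*l + 56) + r*(14*l^2 + 56*l + 12)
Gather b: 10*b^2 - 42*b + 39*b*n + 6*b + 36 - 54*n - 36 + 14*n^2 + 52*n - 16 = 10*b^2 + b*(39*n - 36) + 14*n^2 - 2*n - 16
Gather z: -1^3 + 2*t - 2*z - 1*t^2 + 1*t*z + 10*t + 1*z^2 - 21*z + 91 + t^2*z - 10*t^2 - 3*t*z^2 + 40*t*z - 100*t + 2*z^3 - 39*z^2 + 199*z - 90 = -11*t^2 - 88*t + 2*z^3 + z^2*(-3*t - 38) + z*(t^2 + 41*t + 176)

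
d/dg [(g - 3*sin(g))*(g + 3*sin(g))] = 2*g - 9*sin(2*g)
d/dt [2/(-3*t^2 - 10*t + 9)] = 4*(3*t + 5)/(3*t^2 + 10*t - 9)^2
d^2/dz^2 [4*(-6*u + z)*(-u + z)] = 8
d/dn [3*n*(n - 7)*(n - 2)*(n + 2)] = 12*n^3 - 63*n^2 - 24*n + 84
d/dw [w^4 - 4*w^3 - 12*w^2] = 4*w*(w^2 - 3*w - 6)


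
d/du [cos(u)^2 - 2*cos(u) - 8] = 2*(1 - cos(u))*sin(u)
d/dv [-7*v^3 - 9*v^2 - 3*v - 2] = -21*v^2 - 18*v - 3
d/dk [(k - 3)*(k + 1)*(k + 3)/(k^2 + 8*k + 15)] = (k^2 + 10*k - 7)/(k^2 + 10*k + 25)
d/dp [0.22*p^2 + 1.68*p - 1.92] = 0.44*p + 1.68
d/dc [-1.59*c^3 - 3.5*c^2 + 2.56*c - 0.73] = -4.77*c^2 - 7.0*c + 2.56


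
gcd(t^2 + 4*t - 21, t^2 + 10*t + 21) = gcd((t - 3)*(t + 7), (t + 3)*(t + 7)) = t + 7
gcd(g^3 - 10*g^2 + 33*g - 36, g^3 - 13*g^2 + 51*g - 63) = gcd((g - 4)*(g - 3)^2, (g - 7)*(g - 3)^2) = g^2 - 6*g + 9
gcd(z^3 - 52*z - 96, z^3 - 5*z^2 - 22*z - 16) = z^2 - 6*z - 16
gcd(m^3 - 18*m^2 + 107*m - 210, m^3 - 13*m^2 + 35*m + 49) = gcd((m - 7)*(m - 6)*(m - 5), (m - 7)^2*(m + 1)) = m - 7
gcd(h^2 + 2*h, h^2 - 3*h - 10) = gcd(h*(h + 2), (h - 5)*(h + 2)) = h + 2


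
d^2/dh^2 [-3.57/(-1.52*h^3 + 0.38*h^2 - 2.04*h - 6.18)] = ((2.7132 - 32.5584*h)*(1.52*h^3 - 0.38*h^2 + 2.04*h + 6.18) + 3.57*(4.56*h^2 - 0.76*h + 2.04)*(9.12*h^2 - 1.52*h + 4.08))/(1.52*h^3 - 0.38*h^2 + 2.04*h + 6.18)^3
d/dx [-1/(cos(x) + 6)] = -sin(x)/(cos(x) + 6)^2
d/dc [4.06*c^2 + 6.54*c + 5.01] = 8.12*c + 6.54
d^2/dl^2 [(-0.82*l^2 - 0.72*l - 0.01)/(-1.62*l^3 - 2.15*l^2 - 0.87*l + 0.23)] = (4.304016*l^6 + 11.337408*l^5 + 8.42724000000001*l^4 + 6.39397200000001*l^3 + 6.014118*l^2 + 2.270826*l + 0.399928)/(4.251528*l^9 + 16.92738*l^8 + 29.315034*l^7 + 26.308799*l^6 + 10.936719*l^5 - 0.252492000000001*l^4 - 1.665693*l^3 - 0.181056*l^2 + 0.138069*l - 0.012167)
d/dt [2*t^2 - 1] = 4*t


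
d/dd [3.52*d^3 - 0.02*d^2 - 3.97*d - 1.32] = 10.56*d^2 - 0.04*d - 3.97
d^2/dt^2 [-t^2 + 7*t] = -2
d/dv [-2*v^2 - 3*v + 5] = -4*v - 3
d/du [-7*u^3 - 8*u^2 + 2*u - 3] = -21*u^2 - 16*u + 2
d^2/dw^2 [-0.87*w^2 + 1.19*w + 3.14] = -1.74000000000000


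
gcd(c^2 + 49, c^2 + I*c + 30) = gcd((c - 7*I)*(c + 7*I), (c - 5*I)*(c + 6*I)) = 1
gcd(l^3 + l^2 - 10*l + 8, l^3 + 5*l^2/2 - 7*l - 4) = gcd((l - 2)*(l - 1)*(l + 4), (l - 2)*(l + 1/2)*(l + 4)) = l^2 + 2*l - 8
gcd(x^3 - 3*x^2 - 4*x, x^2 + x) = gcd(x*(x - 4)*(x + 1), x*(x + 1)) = x^2 + x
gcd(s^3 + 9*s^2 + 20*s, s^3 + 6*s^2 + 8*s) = s^2 + 4*s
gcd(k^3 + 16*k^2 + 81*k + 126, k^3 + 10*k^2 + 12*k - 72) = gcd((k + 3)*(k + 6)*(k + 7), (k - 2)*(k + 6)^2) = k + 6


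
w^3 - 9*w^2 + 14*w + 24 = (w - 6)*(w - 4)*(w + 1)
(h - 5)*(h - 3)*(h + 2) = h^3 - 6*h^2 - h + 30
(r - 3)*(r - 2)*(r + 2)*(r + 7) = r^4 + 4*r^3 - 25*r^2 - 16*r + 84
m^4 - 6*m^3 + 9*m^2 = m^2*(m - 3)^2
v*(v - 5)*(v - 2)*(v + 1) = v^4 - 6*v^3 + 3*v^2 + 10*v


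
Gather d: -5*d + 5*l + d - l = -4*d + 4*l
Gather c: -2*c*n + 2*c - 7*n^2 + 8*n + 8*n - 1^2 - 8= c*(2 - 2*n) - 7*n^2 + 16*n - 9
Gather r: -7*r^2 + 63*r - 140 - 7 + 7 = -7*r^2 + 63*r - 140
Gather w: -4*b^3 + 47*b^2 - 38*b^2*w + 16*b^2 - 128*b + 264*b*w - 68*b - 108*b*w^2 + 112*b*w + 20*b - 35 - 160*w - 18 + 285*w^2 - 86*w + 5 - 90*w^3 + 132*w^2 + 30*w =-4*b^3 + 63*b^2 - 176*b - 90*w^3 + w^2*(417 - 108*b) + w*(-38*b^2 + 376*b - 216) - 48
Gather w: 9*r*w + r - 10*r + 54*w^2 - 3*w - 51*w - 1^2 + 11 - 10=-9*r + 54*w^2 + w*(9*r - 54)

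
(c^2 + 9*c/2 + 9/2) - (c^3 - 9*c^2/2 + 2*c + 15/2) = -c^3 + 11*c^2/2 + 5*c/2 - 3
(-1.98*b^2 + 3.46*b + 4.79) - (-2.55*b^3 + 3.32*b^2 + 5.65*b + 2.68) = 2.55*b^3 - 5.3*b^2 - 2.19*b + 2.11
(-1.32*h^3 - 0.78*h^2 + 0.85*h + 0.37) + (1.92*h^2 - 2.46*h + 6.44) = -1.32*h^3 + 1.14*h^2 - 1.61*h + 6.81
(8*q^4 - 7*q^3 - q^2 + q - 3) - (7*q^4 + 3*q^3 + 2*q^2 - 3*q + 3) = q^4 - 10*q^3 - 3*q^2 + 4*q - 6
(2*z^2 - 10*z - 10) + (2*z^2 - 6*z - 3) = 4*z^2 - 16*z - 13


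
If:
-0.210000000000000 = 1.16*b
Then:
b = -0.18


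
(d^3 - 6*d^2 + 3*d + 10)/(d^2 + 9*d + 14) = (d^3 - 6*d^2 + 3*d + 10)/(d^2 + 9*d + 14)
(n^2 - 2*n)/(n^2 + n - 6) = n/(n + 3)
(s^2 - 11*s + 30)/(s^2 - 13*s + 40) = (s - 6)/(s - 8)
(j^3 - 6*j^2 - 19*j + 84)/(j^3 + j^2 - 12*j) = (j - 7)/j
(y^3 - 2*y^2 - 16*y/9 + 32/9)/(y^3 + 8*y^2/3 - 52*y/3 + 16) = (y + 4/3)/(y + 6)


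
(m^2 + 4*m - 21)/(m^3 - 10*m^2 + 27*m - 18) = (m + 7)/(m^2 - 7*m + 6)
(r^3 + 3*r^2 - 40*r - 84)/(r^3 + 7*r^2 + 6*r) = (r^3 + 3*r^2 - 40*r - 84)/(r*(r^2 + 7*r + 6))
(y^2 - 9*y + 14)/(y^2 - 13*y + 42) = (y - 2)/(y - 6)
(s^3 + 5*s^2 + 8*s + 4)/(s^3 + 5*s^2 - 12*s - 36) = (s^2 + 3*s + 2)/(s^2 + 3*s - 18)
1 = 1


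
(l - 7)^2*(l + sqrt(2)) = l^3 - 14*l^2 + sqrt(2)*l^2 - 14*sqrt(2)*l + 49*l + 49*sqrt(2)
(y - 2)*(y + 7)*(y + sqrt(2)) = y^3 + sqrt(2)*y^2 + 5*y^2 - 14*y + 5*sqrt(2)*y - 14*sqrt(2)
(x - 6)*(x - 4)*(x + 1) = x^3 - 9*x^2 + 14*x + 24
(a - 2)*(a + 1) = a^2 - a - 2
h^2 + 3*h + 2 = (h + 1)*(h + 2)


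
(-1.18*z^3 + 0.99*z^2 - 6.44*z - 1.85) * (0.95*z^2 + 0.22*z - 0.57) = -1.121*z^5 + 0.6809*z^4 - 5.2276*z^3 - 3.7386*z^2 + 3.2638*z + 1.0545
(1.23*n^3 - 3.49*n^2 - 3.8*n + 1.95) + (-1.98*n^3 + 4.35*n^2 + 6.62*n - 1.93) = -0.75*n^3 + 0.859999999999999*n^2 + 2.82*n + 0.02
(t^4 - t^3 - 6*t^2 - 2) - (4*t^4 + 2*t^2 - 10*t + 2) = -3*t^4 - t^3 - 8*t^2 + 10*t - 4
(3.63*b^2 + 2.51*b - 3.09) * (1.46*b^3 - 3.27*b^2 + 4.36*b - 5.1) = 5.2998*b^5 - 8.2055*b^4 + 3.1077*b^3 + 2.5349*b^2 - 26.2734*b + 15.759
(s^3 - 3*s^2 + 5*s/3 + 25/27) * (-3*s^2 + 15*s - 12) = -3*s^5 + 24*s^4 - 62*s^3 + 524*s^2/9 - 55*s/9 - 100/9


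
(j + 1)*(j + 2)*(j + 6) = j^3 + 9*j^2 + 20*j + 12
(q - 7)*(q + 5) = q^2 - 2*q - 35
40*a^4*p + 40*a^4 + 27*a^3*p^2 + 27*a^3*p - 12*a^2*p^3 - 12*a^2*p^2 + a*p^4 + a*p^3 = (-8*a + p)*(-5*a + p)*(a + p)*(a*p + a)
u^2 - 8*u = u*(u - 8)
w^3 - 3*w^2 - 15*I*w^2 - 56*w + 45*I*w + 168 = (w - 3)*(w - 8*I)*(w - 7*I)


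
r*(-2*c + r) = -2*c*r + r^2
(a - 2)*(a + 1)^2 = a^3 - 3*a - 2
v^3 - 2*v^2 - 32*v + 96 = (v - 4)^2*(v + 6)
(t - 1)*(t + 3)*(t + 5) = t^3 + 7*t^2 + 7*t - 15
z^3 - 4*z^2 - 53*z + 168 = (z - 8)*(z - 3)*(z + 7)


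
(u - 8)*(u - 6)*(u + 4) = u^3 - 10*u^2 - 8*u + 192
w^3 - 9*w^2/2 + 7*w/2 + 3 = (w - 3)*(w - 2)*(w + 1/2)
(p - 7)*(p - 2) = p^2 - 9*p + 14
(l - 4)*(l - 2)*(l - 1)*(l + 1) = l^4 - 6*l^3 + 7*l^2 + 6*l - 8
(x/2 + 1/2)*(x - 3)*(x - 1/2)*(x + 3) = x^4/2 + x^3/4 - 19*x^2/4 - 9*x/4 + 9/4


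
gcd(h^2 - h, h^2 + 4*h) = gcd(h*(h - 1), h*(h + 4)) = h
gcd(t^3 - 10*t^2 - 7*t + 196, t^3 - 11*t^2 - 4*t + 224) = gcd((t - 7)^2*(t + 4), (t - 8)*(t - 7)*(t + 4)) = t^2 - 3*t - 28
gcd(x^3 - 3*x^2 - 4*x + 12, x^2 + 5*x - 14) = x - 2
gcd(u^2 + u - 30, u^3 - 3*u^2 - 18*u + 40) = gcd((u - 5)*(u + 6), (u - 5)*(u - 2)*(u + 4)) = u - 5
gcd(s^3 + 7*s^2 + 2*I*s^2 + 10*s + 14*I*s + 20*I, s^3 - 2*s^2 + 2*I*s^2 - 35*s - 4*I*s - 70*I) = s^2 + s*(5 + 2*I) + 10*I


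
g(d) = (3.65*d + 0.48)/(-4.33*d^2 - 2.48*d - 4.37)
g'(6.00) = 0.02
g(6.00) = -0.13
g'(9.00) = 0.01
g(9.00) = -0.09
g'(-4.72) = 0.04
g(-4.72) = 0.19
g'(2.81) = 0.06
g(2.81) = -0.24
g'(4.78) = 0.03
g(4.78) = -0.16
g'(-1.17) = 0.04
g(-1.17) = 0.51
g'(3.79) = 0.04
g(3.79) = -0.19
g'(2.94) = 0.06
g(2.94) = -0.23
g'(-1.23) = 0.07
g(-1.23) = 0.51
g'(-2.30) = 0.13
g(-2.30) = 0.37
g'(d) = (3.65*d + 0.48)*(8.66*d + 2.48)/(-4.33*d^2 - 2.48*d - 4.37)^2 + 3.65/(-4.33*d^2 - 2.48*d - 4.37) = (15.8045*d^2 + 4.1568*d - 14.7601)/(18.7489*d^4 + 21.4768*d^3 + 43.9946*d^2 + 21.6752*d + 19.0969)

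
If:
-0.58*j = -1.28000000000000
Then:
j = 2.21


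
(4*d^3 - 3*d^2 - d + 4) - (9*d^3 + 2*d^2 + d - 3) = -5*d^3 - 5*d^2 - 2*d + 7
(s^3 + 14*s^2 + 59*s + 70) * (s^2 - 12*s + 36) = s^5 + 2*s^4 - 73*s^3 - 134*s^2 + 1284*s + 2520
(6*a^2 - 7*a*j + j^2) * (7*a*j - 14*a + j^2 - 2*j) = 42*a^3*j - 84*a^3 - 43*a^2*j^2 + 86*a^2*j + j^4 - 2*j^3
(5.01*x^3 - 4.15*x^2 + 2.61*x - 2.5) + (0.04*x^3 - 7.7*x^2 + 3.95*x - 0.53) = 5.05*x^3 - 11.85*x^2 + 6.56*x - 3.03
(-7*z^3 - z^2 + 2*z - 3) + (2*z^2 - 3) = -7*z^3 + z^2 + 2*z - 6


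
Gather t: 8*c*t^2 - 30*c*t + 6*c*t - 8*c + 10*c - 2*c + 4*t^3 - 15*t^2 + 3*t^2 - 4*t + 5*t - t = -24*c*t + 4*t^3 + t^2*(8*c - 12)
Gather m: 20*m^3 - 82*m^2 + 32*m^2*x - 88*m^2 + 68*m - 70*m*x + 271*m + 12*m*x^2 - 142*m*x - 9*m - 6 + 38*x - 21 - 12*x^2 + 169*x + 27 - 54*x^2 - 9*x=20*m^3 + m^2*(32*x - 170) + m*(12*x^2 - 212*x + 330) - 66*x^2 + 198*x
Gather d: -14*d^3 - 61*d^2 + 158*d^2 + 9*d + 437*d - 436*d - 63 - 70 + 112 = -14*d^3 + 97*d^2 + 10*d - 21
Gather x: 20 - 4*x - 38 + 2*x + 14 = -2*x - 4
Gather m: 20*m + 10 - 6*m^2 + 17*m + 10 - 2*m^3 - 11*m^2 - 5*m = -2*m^3 - 17*m^2 + 32*m + 20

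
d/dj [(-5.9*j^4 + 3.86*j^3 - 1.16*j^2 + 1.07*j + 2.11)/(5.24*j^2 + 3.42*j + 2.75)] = (-61.832*j^5 - 40.3076*j^4 - 38.4976*j^3 + 22.271*j^2 - 28.4928*j - 4.2737)/(27.4576*j^4 + 35.8416*j^3 + 40.5164*j^2 + 18.81*j + 7.5625)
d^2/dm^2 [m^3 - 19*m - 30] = 6*m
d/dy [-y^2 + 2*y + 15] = 2 - 2*y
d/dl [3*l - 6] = 3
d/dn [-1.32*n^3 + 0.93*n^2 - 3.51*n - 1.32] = -3.96*n^2 + 1.86*n - 3.51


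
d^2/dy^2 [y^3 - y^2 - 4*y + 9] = 6*y - 2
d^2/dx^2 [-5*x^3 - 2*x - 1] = -30*x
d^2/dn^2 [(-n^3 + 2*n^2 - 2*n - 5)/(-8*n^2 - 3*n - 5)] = 10*(29*n^3 + 249*n^2 + 39*n - 47)/(512*n^6 + 576*n^5 + 1176*n^4 + 747*n^3 + 735*n^2 + 225*n + 125)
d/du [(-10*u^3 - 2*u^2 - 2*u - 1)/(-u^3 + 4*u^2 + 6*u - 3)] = (-42*u^4 - 124*u^3 + 83*u^2 + 20*u + 12)/(u^6 - 8*u^5 + 4*u^4 + 54*u^3 + 12*u^2 - 36*u + 9)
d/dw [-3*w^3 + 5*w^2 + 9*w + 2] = -9*w^2 + 10*w + 9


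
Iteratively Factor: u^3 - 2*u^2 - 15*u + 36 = (u - 3)*(u^2 + u - 12) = (u - 3)*(u + 4)*(u - 3)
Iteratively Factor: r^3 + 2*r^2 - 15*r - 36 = (r + 3)*(r^2 - r - 12) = (r - 4)*(r + 3)*(r + 3)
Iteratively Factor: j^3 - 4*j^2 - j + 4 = (j + 1)*(j^2 - 5*j + 4) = (j - 1)*(j + 1)*(j - 4)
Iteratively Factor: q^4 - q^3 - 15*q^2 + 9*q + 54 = (q - 3)*(q^3 + 2*q^2 - 9*q - 18) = (q - 3)^2*(q^2 + 5*q + 6) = (q - 3)^2*(q + 3)*(q + 2)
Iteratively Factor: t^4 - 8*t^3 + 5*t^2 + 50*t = (t - 5)*(t^3 - 3*t^2 - 10*t) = (t - 5)*(t + 2)*(t^2 - 5*t) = (t - 5)^2*(t + 2)*(t)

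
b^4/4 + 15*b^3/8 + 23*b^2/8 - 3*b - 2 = (b/4 + 1)*(b - 1)*(b + 1/2)*(b + 4)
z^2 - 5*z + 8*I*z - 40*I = (z - 5)*(z + 8*I)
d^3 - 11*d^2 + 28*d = d*(d - 7)*(d - 4)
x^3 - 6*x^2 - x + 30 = (x - 5)*(x - 3)*(x + 2)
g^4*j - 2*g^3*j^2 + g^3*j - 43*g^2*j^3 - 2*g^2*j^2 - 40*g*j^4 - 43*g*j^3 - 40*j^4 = (g - 8*j)*(g + j)*(g + 5*j)*(g*j + j)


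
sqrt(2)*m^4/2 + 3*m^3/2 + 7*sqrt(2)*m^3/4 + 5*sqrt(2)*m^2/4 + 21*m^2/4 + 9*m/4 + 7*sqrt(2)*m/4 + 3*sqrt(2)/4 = (m + 1/2)*(m + 3)*(m + sqrt(2)/2)*(sqrt(2)*m/2 + 1)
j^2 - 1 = (j - 1)*(j + 1)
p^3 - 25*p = p*(p - 5)*(p + 5)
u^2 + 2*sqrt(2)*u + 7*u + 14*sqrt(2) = (u + 7)*(u + 2*sqrt(2))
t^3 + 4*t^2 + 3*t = t*(t + 1)*(t + 3)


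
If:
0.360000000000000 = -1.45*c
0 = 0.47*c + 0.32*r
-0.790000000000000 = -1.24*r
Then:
No Solution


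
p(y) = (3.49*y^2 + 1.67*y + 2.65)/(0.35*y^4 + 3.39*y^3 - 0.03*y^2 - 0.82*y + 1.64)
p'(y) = (6.98*y + 1.67)/(0.35*y^4 + 3.39*y^3 - 0.03*y^2 - 0.82*y + 1.64) + (3.49*y^2 + 1.67*y + 2.65)*(-1.4*y^3 - 10.17*y^2 + 0.06*y + 0.82)/(0.35*y^4 + 3.39*y^3 - 0.03*y^2 - 0.82*y + 1.64)^2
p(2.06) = 0.58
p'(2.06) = -0.44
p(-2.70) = -0.53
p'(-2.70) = -0.16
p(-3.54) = -0.44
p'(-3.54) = -0.06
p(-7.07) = -0.52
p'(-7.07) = 0.13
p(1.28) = 1.22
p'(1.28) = -1.43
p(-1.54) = -1.10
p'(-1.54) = -1.46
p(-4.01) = -0.42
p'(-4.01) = -0.03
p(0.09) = 1.80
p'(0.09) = 2.32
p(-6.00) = -0.43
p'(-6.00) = 0.05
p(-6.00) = -0.43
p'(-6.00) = 0.05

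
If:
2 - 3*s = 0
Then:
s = 2/3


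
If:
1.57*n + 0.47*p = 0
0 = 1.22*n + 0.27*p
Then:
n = 0.00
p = 0.00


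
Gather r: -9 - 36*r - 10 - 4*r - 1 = -40*r - 20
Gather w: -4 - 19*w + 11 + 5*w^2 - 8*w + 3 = 5*w^2 - 27*w + 10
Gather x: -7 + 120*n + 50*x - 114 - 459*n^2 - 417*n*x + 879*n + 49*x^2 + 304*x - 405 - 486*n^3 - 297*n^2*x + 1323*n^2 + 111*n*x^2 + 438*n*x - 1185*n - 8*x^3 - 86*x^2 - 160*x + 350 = -486*n^3 + 864*n^2 - 186*n - 8*x^3 + x^2*(111*n - 37) + x*(-297*n^2 + 21*n + 194) - 176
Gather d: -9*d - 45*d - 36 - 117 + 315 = 162 - 54*d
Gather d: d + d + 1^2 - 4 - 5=2*d - 8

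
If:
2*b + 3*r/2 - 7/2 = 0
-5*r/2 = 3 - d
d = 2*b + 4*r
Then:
No Solution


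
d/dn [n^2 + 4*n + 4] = 2*n + 4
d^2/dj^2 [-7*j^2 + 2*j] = -14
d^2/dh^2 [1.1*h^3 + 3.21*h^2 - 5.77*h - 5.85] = 6.6*h + 6.42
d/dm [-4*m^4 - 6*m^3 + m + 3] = -16*m^3 - 18*m^2 + 1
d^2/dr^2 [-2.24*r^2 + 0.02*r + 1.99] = -4.48000000000000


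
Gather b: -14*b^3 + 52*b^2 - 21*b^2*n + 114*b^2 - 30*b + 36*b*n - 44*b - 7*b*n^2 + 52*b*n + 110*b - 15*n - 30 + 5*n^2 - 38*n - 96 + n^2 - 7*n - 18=-14*b^3 + b^2*(166 - 21*n) + b*(-7*n^2 + 88*n + 36) + 6*n^2 - 60*n - 144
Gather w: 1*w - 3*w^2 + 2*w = -3*w^2 + 3*w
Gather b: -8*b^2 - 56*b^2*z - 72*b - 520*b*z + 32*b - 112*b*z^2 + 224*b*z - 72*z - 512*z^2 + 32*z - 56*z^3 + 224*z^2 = b^2*(-56*z - 8) + b*(-112*z^2 - 296*z - 40) - 56*z^3 - 288*z^2 - 40*z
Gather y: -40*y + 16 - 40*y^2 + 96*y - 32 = -40*y^2 + 56*y - 16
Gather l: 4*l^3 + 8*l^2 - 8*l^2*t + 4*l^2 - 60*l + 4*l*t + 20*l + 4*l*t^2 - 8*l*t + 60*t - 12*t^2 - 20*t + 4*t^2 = 4*l^3 + l^2*(12 - 8*t) + l*(4*t^2 - 4*t - 40) - 8*t^2 + 40*t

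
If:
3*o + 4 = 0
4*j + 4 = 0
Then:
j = -1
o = -4/3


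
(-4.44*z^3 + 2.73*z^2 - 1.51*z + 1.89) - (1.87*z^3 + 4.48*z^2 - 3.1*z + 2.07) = -6.31*z^3 - 1.75*z^2 + 1.59*z - 0.18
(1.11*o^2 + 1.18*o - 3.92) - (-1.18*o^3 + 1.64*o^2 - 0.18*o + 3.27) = 1.18*o^3 - 0.53*o^2 + 1.36*o - 7.19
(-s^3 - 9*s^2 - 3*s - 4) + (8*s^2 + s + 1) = -s^3 - s^2 - 2*s - 3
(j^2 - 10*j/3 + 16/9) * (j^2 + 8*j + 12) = j^4 + 14*j^3/3 - 116*j^2/9 - 232*j/9 + 64/3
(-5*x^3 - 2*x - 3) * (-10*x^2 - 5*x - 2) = 50*x^5 + 25*x^4 + 30*x^3 + 40*x^2 + 19*x + 6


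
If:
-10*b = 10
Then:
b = -1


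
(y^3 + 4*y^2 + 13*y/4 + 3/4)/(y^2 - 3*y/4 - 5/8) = 2*(2*y^2 + 7*y + 3)/(4*y - 5)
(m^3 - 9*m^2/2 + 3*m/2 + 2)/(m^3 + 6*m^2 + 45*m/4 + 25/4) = 2*(2*m^3 - 9*m^2 + 3*m + 4)/(4*m^3 + 24*m^2 + 45*m + 25)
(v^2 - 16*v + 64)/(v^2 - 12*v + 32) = (v - 8)/(v - 4)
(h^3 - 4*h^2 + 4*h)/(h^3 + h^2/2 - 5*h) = 2*(h - 2)/(2*h + 5)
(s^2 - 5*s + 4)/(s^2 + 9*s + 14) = (s^2 - 5*s + 4)/(s^2 + 9*s + 14)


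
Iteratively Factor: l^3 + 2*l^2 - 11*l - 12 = (l + 1)*(l^2 + l - 12) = (l + 1)*(l + 4)*(l - 3)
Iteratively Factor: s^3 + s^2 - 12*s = (s - 3)*(s^2 + 4*s) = s*(s - 3)*(s + 4)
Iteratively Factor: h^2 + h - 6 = (h + 3)*(h - 2)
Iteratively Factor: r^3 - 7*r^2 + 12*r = (r - 4)*(r^2 - 3*r) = (r - 4)*(r - 3)*(r)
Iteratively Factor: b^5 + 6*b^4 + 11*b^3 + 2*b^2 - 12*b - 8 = (b - 1)*(b^4 + 7*b^3 + 18*b^2 + 20*b + 8) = (b - 1)*(b + 2)*(b^3 + 5*b^2 + 8*b + 4) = (b - 1)*(b + 1)*(b + 2)*(b^2 + 4*b + 4) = (b - 1)*(b + 1)*(b + 2)^2*(b + 2)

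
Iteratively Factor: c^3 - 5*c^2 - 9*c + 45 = (c + 3)*(c^2 - 8*c + 15) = (c - 5)*(c + 3)*(c - 3)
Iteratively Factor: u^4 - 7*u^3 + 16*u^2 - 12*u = (u - 3)*(u^3 - 4*u^2 + 4*u) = u*(u - 3)*(u^2 - 4*u + 4) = u*(u - 3)*(u - 2)*(u - 2)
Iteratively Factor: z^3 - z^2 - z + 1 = (z - 1)*(z^2 - 1) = (z - 1)^2*(z + 1)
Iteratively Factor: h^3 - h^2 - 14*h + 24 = (h - 3)*(h^2 + 2*h - 8) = (h - 3)*(h + 4)*(h - 2)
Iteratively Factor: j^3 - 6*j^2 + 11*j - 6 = (j - 3)*(j^2 - 3*j + 2) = (j - 3)*(j - 2)*(j - 1)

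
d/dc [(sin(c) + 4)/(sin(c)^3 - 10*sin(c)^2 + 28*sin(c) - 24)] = 2*(-3*sin(c) + cos(c)^2 + 33)*cos(c)/((sin(c) - 6)^2*(sin(c) - 2)^3)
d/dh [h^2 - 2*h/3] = 2*h - 2/3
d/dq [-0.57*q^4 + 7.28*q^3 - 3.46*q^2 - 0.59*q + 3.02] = -2.28*q^3 + 21.84*q^2 - 6.92*q - 0.59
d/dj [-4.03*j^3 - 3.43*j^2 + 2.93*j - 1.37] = -12.09*j^2 - 6.86*j + 2.93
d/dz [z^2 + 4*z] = 2*z + 4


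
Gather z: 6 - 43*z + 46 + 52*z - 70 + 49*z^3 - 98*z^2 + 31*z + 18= 49*z^3 - 98*z^2 + 40*z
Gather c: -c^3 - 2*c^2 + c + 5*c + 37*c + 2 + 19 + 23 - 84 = -c^3 - 2*c^2 + 43*c - 40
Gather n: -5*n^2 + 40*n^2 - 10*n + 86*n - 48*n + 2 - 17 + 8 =35*n^2 + 28*n - 7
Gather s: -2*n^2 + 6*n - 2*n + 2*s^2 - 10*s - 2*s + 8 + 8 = -2*n^2 + 4*n + 2*s^2 - 12*s + 16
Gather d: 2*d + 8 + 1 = 2*d + 9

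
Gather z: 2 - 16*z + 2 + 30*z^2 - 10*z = 30*z^2 - 26*z + 4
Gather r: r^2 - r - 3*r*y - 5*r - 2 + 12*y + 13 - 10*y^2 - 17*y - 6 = r^2 + r*(-3*y - 6) - 10*y^2 - 5*y + 5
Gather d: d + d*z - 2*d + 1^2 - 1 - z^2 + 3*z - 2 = d*(z - 1) - z^2 + 3*z - 2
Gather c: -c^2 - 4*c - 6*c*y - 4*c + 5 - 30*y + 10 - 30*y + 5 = -c^2 + c*(-6*y - 8) - 60*y + 20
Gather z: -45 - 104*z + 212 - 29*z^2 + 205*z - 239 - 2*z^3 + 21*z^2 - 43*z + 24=-2*z^3 - 8*z^2 + 58*z - 48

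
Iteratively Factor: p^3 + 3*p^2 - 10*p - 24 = (p - 3)*(p^2 + 6*p + 8) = (p - 3)*(p + 2)*(p + 4)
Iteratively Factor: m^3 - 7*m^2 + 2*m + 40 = (m + 2)*(m^2 - 9*m + 20) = (m - 4)*(m + 2)*(m - 5)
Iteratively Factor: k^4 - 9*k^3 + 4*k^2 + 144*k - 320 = (k - 4)*(k^3 - 5*k^2 - 16*k + 80) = (k - 5)*(k - 4)*(k^2 - 16) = (k - 5)*(k - 4)*(k + 4)*(k - 4)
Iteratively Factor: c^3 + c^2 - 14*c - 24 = (c + 3)*(c^2 - 2*c - 8) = (c - 4)*(c + 3)*(c + 2)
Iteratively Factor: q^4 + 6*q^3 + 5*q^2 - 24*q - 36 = (q - 2)*(q^3 + 8*q^2 + 21*q + 18) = (q - 2)*(q + 3)*(q^2 + 5*q + 6) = (q - 2)*(q + 3)^2*(q + 2)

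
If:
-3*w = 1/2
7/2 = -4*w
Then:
No Solution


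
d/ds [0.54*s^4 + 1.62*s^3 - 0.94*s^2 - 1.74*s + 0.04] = 2.16*s^3 + 4.86*s^2 - 1.88*s - 1.74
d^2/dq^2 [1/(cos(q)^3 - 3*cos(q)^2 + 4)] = 3*(-12*sin(q)^4 + 24*sin(q)^2 - 3*cos(q) - cos(3*q) - 4)/(4*(cos(q) - 2)^4*(cos(q) + 1)^3)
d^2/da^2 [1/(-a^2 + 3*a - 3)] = 2*(a^2 - 3*a - (2*a - 3)^2 + 3)/(a^2 - 3*a + 3)^3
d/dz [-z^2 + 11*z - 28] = 11 - 2*z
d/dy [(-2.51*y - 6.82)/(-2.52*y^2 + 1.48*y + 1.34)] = (-6.3252*y^2 - 34.3728*y + 6.7302)/(6.3504*y^4 - 7.4592*y^3 - 4.5632*y^2 + 3.9664*y + 1.7956)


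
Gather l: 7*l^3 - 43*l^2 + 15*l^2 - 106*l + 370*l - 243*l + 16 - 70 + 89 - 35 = 7*l^3 - 28*l^2 + 21*l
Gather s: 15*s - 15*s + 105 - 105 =0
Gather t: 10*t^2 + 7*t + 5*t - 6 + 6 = 10*t^2 + 12*t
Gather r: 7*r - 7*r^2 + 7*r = -7*r^2 + 14*r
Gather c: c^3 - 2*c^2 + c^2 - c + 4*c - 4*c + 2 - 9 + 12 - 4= c^3 - c^2 - c + 1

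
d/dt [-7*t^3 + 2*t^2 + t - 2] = -21*t^2 + 4*t + 1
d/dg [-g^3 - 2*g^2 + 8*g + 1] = -3*g^2 - 4*g + 8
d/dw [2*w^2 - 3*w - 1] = 4*w - 3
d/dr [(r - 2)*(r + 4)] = 2*r + 2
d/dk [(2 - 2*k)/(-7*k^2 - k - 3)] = 2*(7*k^2 + k - (k - 1)*(14*k + 1) + 3)/(7*k^2 + k + 3)^2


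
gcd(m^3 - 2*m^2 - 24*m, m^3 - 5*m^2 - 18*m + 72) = m^2 - 2*m - 24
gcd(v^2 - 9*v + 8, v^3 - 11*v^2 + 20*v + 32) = v - 8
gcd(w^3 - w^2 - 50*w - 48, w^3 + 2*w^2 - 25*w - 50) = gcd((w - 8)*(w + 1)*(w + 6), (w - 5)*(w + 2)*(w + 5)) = 1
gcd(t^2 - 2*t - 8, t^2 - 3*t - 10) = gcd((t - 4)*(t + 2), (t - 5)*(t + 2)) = t + 2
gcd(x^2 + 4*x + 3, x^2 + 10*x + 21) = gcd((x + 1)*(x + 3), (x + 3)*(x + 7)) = x + 3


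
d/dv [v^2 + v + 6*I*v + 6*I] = 2*v + 1 + 6*I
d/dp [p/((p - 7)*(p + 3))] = (-p^2 - 21)/(p^4 - 8*p^3 - 26*p^2 + 168*p + 441)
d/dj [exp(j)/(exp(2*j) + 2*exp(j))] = -exp(j)/(exp(j) + 2)^2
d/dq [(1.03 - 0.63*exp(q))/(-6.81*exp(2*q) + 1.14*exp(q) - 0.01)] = (-4.2903*exp(2*q) + 14.0286*exp(q) - 1.1679)*exp(q)/(46.3761*exp(4*q) - 15.5268*exp(3*q) + 1.4358*exp(2*q) - 0.0228*exp(q) + 0.0001)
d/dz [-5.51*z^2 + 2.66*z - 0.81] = 2.66 - 11.02*z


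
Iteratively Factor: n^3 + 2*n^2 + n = (n + 1)*(n^2 + n) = n*(n + 1)*(n + 1)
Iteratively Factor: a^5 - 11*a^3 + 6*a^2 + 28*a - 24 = (a + 2)*(a^4 - 2*a^3 - 7*a^2 + 20*a - 12) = (a - 2)*(a + 2)*(a^3 - 7*a + 6) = (a - 2)*(a - 1)*(a + 2)*(a^2 + a - 6) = (a - 2)*(a - 1)*(a + 2)*(a + 3)*(a - 2)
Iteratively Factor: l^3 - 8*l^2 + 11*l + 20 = (l - 4)*(l^2 - 4*l - 5) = (l - 5)*(l - 4)*(l + 1)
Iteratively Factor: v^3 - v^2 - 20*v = (v + 4)*(v^2 - 5*v) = v*(v + 4)*(v - 5)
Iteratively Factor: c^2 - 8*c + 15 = (c - 3)*(c - 5)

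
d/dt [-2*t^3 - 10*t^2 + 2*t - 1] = -6*t^2 - 20*t + 2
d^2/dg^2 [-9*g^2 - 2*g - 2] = -18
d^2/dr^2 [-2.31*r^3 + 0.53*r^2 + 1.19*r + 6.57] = 1.06 - 13.86*r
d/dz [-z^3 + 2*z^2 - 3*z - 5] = -3*z^2 + 4*z - 3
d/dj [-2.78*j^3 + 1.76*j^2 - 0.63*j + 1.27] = -8.34*j^2 + 3.52*j - 0.63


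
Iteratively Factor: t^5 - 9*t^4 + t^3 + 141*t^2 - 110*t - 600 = (t - 4)*(t^4 - 5*t^3 - 19*t^2 + 65*t + 150) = (t - 5)*(t - 4)*(t^3 - 19*t - 30) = (t - 5)*(t - 4)*(t + 2)*(t^2 - 2*t - 15) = (t - 5)*(t - 4)*(t + 2)*(t + 3)*(t - 5)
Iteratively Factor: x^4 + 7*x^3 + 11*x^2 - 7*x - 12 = (x + 1)*(x^3 + 6*x^2 + 5*x - 12) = (x - 1)*(x + 1)*(x^2 + 7*x + 12) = (x - 1)*(x + 1)*(x + 4)*(x + 3)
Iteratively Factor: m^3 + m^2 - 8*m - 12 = (m - 3)*(m^2 + 4*m + 4) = (m - 3)*(m + 2)*(m + 2)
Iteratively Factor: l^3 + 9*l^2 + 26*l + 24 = (l + 2)*(l^2 + 7*l + 12) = (l + 2)*(l + 3)*(l + 4)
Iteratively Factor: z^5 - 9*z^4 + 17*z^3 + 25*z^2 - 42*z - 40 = (z - 5)*(z^4 - 4*z^3 - 3*z^2 + 10*z + 8) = (z - 5)*(z - 4)*(z^3 - 3*z - 2) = (z - 5)*(z - 4)*(z + 1)*(z^2 - z - 2) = (z - 5)*(z - 4)*(z - 2)*(z + 1)*(z + 1)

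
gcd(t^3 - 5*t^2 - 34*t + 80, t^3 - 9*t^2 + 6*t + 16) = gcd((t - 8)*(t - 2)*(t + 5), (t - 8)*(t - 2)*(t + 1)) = t^2 - 10*t + 16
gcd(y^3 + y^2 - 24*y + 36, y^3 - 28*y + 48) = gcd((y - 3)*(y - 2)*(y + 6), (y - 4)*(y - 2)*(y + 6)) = y^2 + 4*y - 12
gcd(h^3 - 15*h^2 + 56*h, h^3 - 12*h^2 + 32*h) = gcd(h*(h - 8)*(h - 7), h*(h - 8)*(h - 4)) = h^2 - 8*h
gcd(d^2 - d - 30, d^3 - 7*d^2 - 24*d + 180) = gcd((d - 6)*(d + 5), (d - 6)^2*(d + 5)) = d^2 - d - 30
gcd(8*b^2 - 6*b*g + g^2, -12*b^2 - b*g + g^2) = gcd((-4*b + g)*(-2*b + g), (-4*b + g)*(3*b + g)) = 4*b - g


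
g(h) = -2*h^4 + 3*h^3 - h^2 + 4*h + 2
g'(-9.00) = 6583.00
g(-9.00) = -15424.00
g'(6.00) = -1412.00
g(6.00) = -1954.00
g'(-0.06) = 4.15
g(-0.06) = 1.76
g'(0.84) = 3.93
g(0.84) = 5.44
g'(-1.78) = 81.19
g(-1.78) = -45.29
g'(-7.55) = 3975.07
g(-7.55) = -7874.88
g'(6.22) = -1585.38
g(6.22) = -2283.47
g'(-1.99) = 106.67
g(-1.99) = -64.93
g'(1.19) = 0.88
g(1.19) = 6.39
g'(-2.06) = 116.25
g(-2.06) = -72.73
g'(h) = -8*h^3 + 9*h^2 - 2*h + 4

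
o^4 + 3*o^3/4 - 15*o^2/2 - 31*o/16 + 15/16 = (o - 5/2)*(o - 1/4)*(o + 1/2)*(o + 3)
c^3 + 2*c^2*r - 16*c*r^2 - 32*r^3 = (c - 4*r)*(c + 2*r)*(c + 4*r)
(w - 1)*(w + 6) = w^2 + 5*w - 6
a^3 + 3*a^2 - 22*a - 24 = (a - 4)*(a + 1)*(a + 6)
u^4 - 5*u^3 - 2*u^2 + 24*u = u*(u - 4)*(u - 3)*(u + 2)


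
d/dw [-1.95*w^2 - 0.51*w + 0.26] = -3.9*w - 0.51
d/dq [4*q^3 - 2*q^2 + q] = 12*q^2 - 4*q + 1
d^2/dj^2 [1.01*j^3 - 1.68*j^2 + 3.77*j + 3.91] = 6.06*j - 3.36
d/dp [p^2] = 2*p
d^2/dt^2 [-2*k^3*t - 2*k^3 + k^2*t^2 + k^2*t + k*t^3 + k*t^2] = 2*k*(k + 3*t + 1)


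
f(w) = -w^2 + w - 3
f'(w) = 1 - 2*w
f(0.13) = -2.89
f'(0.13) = 0.74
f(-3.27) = -16.96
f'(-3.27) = 7.54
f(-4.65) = -29.27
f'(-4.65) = 10.30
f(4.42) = -18.12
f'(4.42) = -7.84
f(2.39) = -6.32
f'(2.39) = -3.78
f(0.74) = -2.81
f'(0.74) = -0.48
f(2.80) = -8.04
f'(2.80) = -4.60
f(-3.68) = -20.22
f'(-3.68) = 8.36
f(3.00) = -9.00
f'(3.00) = -5.00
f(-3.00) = -15.00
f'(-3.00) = 7.00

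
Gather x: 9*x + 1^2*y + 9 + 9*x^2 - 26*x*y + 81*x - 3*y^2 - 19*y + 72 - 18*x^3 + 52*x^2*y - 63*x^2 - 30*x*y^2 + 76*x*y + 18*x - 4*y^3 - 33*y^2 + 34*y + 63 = -18*x^3 + x^2*(52*y - 54) + x*(-30*y^2 + 50*y + 108) - 4*y^3 - 36*y^2 + 16*y + 144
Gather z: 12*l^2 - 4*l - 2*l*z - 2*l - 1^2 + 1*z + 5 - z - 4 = 12*l^2 - 2*l*z - 6*l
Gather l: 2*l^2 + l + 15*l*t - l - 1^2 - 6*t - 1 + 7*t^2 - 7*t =2*l^2 + 15*l*t + 7*t^2 - 13*t - 2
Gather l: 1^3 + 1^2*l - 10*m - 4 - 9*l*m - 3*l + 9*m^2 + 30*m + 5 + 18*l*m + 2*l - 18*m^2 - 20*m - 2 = 9*l*m - 9*m^2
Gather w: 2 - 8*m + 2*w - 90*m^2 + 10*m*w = -90*m^2 - 8*m + w*(10*m + 2) + 2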